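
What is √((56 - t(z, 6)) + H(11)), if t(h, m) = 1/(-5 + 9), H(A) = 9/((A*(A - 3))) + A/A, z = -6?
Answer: √110066/44 ≈ 7.5400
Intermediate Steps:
H(A) = 1 + 9/(A*(-3 + A)) (H(A) = 9/((A*(-3 + A))) + 1 = 9*(1/(A*(-3 + A))) + 1 = 9/(A*(-3 + A)) + 1 = 1 + 9/(A*(-3 + A)))
t(h, m) = ¼ (t(h, m) = 1/4 = ¼)
√((56 - t(z, 6)) + H(11)) = √((56 - 1*¼) + (9 + 11² - 3*11)/(11*(-3 + 11))) = √((56 - ¼) + (1/11)*(9 + 121 - 33)/8) = √(223/4 + (1/11)*(⅛)*97) = √(223/4 + 97/88) = √(5003/88) = √110066/44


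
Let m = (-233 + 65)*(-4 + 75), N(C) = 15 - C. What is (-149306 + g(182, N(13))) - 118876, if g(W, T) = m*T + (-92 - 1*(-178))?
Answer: -291952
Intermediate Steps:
m = -11928 (m = -168*71 = -11928)
g(W, T) = 86 - 11928*T (g(W, T) = -11928*T + (-92 - 1*(-178)) = -11928*T + (-92 + 178) = -11928*T + 86 = 86 - 11928*T)
(-149306 + g(182, N(13))) - 118876 = (-149306 + (86 - 11928*(15 - 1*13))) - 118876 = (-149306 + (86 - 11928*(15 - 13))) - 118876 = (-149306 + (86 - 11928*2)) - 118876 = (-149306 + (86 - 23856)) - 118876 = (-149306 - 23770) - 118876 = -173076 - 118876 = -291952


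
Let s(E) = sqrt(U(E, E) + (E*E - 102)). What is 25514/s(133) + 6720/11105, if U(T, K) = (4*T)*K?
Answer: 1344/2221 + 25514*sqrt(167)/3841 ≈ 86.446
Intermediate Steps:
U(T, K) = 4*K*T
s(E) = sqrt(-102 + 5*E**2) (s(E) = sqrt(4*E*E + (E*E - 102)) = sqrt(4*E**2 + (E**2 - 102)) = sqrt(4*E**2 + (-102 + E**2)) = sqrt(-102 + 5*E**2))
25514/s(133) + 6720/11105 = 25514/(sqrt(-102 + 5*133**2)) + 6720/11105 = 25514/(sqrt(-102 + 5*17689)) + 6720*(1/11105) = 25514/(sqrt(-102 + 88445)) + 1344/2221 = 25514/(sqrt(88343)) + 1344/2221 = 25514/((23*sqrt(167))) + 1344/2221 = 25514*(sqrt(167)/3841) + 1344/2221 = 25514*sqrt(167)/3841 + 1344/2221 = 1344/2221 + 25514*sqrt(167)/3841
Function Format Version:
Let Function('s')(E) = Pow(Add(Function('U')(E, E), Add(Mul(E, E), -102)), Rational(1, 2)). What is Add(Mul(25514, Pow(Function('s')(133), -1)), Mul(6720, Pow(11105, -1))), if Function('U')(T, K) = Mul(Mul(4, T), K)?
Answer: Add(Rational(1344, 2221), Mul(Rational(25514, 3841), Pow(167, Rational(1, 2)))) ≈ 86.446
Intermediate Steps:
Function('U')(T, K) = Mul(4, K, T)
Function('s')(E) = Pow(Add(-102, Mul(5, Pow(E, 2))), Rational(1, 2)) (Function('s')(E) = Pow(Add(Mul(4, E, E), Add(Mul(E, E), -102)), Rational(1, 2)) = Pow(Add(Mul(4, Pow(E, 2)), Add(Pow(E, 2), -102)), Rational(1, 2)) = Pow(Add(Mul(4, Pow(E, 2)), Add(-102, Pow(E, 2))), Rational(1, 2)) = Pow(Add(-102, Mul(5, Pow(E, 2))), Rational(1, 2)))
Add(Mul(25514, Pow(Function('s')(133), -1)), Mul(6720, Pow(11105, -1))) = Add(Mul(25514, Pow(Pow(Add(-102, Mul(5, Pow(133, 2))), Rational(1, 2)), -1)), Mul(6720, Pow(11105, -1))) = Add(Mul(25514, Pow(Pow(Add(-102, Mul(5, 17689)), Rational(1, 2)), -1)), Mul(6720, Rational(1, 11105))) = Add(Mul(25514, Pow(Pow(Add(-102, 88445), Rational(1, 2)), -1)), Rational(1344, 2221)) = Add(Mul(25514, Pow(Pow(88343, Rational(1, 2)), -1)), Rational(1344, 2221)) = Add(Mul(25514, Pow(Mul(23, Pow(167, Rational(1, 2))), -1)), Rational(1344, 2221)) = Add(Mul(25514, Mul(Rational(1, 3841), Pow(167, Rational(1, 2)))), Rational(1344, 2221)) = Add(Mul(Rational(25514, 3841), Pow(167, Rational(1, 2))), Rational(1344, 2221)) = Add(Rational(1344, 2221), Mul(Rational(25514, 3841), Pow(167, Rational(1, 2))))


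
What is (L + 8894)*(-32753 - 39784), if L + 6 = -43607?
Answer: 2518412103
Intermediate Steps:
L = -43613 (L = -6 - 43607 = -43613)
(L + 8894)*(-32753 - 39784) = (-43613 + 8894)*(-32753 - 39784) = -34719*(-72537) = 2518412103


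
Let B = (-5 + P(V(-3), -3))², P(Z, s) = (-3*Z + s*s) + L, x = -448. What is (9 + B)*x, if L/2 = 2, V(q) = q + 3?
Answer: -32704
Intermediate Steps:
V(q) = 3 + q
L = 4 (L = 2*2 = 4)
P(Z, s) = 4 + s² - 3*Z (P(Z, s) = (-3*Z + s*s) + 4 = (-3*Z + s²) + 4 = (s² - 3*Z) + 4 = 4 + s² - 3*Z)
B = 64 (B = (-5 + (4 + (-3)² - 3*(3 - 3)))² = (-5 + (4 + 9 - 3*0))² = (-5 + (4 + 9 + 0))² = (-5 + 13)² = 8² = 64)
(9 + B)*x = (9 + 64)*(-448) = 73*(-448) = -32704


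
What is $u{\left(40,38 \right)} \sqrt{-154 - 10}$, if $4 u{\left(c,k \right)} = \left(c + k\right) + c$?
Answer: $59 i \sqrt{41} \approx 377.78 i$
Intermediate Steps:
$u{\left(c,k \right)} = \frac{c}{2} + \frac{k}{4}$ ($u{\left(c,k \right)} = \frac{\left(c + k\right) + c}{4} = \frac{k + 2 c}{4} = \frac{c}{2} + \frac{k}{4}$)
$u{\left(40,38 \right)} \sqrt{-154 - 10} = \left(\frac{1}{2} \cdot 40 + \frac{1}{4} \cdot 38\right) \sqrt{-154 - 10} = \left(20 + \frac{19}{2}\right) \sqrt{-164} = \frac{59 \cdot 2 i \sqrt{41}}{2} = 59 i \sqrt{41}$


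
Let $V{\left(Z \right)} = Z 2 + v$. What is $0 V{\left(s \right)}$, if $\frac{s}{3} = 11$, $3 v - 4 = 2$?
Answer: $0$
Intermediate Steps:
$v = 2$ ($v = \frac{4}{3} + \frac{1}{3} \cdot 2 = \frac{4}{3} + \frac{2}{3} = 2$)
$s = 33$ ($s = 3 \cdot 11 = 33$)
$V{\left(Z \right)} = 2 + 2 Z$ ($V{\left(Z \right)} = Z 2 + 2 = 2 Z + 2 = 2 + 2 Z$)
$0 V{\left(s \right)} = 0 \left(2 + 2 \cdot 33\right) = 0 \left(2 + 66\right) = 0 \cdot 68 = 0$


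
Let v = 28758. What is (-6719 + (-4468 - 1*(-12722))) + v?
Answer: 30293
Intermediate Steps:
(-6719 + (-4468 - 1*(-12722))) + v = (-6719 + (-4468 - 1*(-12722))) + 28758 = (-6719 + (-4468 + 12722)) + 28758 = (-6719 + 8254) + 28758 = 1535 + 28758 = 30293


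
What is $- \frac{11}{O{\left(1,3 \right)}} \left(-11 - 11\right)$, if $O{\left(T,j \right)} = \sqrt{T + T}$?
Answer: $121 \sqrt{2} \approx 171.12$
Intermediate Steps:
$O{\left(T,j \right)} = \sqrt{2} \sqrt{T}$ ($O{\left(T,j \right)} = \sqrt{2 T} = \sqrt{2} \sqrt{T}$)
$- \frac{11}{O{\left(1,3 \right)}} \left(-11 - 11\right) = - \frac{11}{\sqrt{2} \sqrt{1}} \left(-11 - 11\right) = - \frac{11}{\sqrt{2} \cdot 1} \left(-22\right) = - \frac{11}{\sqrt{2}} \left(-22\right) = - 11 \frac{\sqrt{2}}{2} \left(-22\right) = - \frac{11 \sqrt{2}}{2} \left(-22\right) = 121 \sqrt{2}$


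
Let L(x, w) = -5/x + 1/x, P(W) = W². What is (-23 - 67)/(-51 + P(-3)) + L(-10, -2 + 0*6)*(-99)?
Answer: -1311/35 ≈ -37.457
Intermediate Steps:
L(x, w) = -4/x (L(x, w) = -5/x + 1/x = -4/x)
(-23 - 67)/(-51 + P(-3)) + L(-10, -2 + 0*6)*(-99) = (-23 - 67)/(-51 + (-3)²) - 4/(-10)*(-99) = -90/(-51 + 9) - 4*(-⅒)*(-99) = -90/(-42) + (⅖)*(-99) = -90*(-1/42) - 198/5 = 15/7 - 198/5 = -1311/35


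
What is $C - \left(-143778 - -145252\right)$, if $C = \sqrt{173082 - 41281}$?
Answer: $-1474 + \sqrt{131801} \approx -1111.0$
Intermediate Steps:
$C = \sqrt{131801} \approx 363.04$
$C - \left(-143778 - -145252\right) = \sqrt{131801} - \left(-143778 - -145252\right) = \sqrt{131801} - \left(-143778 + 145252\right) = \sqrt{131801} - 1474 = -1474 + \sqrt{131801}$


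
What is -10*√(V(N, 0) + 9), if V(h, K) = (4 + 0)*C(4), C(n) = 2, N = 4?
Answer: -10*√17 ≈ -41.231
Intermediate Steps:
V(h, K) = 8 (V(h, K) = (4 + 0)*2 = 4*2 = 8)
-10*√(V(N, 0) + 9) = -10*√(8 + 9) = -10*√17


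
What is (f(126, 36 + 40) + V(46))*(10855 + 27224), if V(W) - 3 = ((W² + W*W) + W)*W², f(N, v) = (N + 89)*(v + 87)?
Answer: 346035144384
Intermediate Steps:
f(N, v) = (87 + v)*(89 + N) (f(N, v) = (89 + N)*(87 + v) = (87 + v)*(89 + N))
V(W) = 3 + W²*(W + 2*W²) (V(W) = 3 + ((W² + W*W) + W)*W² = 3 + ((W² + W²) + W)*W² = 3 + (2*W² + W)*W² = 3 + (W + 2*W²)*W² = 3 + W²*(W + 2*W²))
(f(126, 36 + 40) + V(46))*(10855 + 27224) = ((7743 + 87*126 + 89*(36 + 40) + 126*(36 + 40)) + (3 + 46³ + 2*46⁴))*(10855 + 27224) = ((7743 + 10962 + 89*76 + 126*76) + (3 + 97336 + 2*4477456))*38079 = ((7743 + 10962 + 6764 + 9576) + (3 + 97336 + 8954912))*38079 = (35045 + 9052251)*38079 = 9087296*38079 = 346035144384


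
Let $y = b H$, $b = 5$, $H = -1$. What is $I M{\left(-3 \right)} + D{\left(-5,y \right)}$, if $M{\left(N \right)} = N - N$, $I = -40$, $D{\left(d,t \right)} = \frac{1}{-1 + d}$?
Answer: $- \frac{1}{6} \approx -0.16667$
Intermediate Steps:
$y = -5$ ($y = 5 \left(-1\right) = -5$)
$M{\left(N \right)} = 0$
$I M{\left(-3 \right)} + D{\left(-5,y \right)} = \left(-40\right) 0 + \frac{1}{-1 - 5} = 0 + \frac{1}{-6} = 0 - \frac{1}{6} = - \frac{1}{6}$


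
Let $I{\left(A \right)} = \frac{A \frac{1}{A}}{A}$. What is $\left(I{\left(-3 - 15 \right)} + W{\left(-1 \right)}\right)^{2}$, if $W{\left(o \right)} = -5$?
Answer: $\frac{8281}{324} \approx 25.559$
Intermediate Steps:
$I{\left(A \right)} = \frac{1}{A}$ ($I{\left(A \right)} = 1 \frac{1}{A} = \frac{1}{A}$)
$\left(I{\left(-3 - 15 \right)} + W{\left(-1 \right)}\right)^{2} = \left(\frac{1}{-3 - 15} - 5\right)^{2} = \left(\frac{1}{-18} - 5\right)^{2} = \left(- \frac{1}{18} - 5\right)^{2} = \left(- \frac{91}{18}\right)^{2} = \frac{8281}{324}$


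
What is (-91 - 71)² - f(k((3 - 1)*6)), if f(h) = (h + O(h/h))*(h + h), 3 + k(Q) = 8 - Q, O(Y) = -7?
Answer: 26048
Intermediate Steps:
k(Q) = 5 - Q (k(Q) = -3 + (8 - Q) = 5 - Q)
f(h) = 2*h*(-7 + h) (f(h) = (h - 7)*(h + h) = (-7 + h)*(2*h) = 2*h*(-7 + h))
(-91 - 71)² - f(k((3 - 1)*6)) = (-91 - 71)² - 2*(5 - (3 - 1)*6)*(-7 + (5 - (3 - 1)*6)) = (-162)² - 2*(5 - 2*6)*(-7 + (5 - 2*6)) = 26244 - 2*(5 - 1*12)*(-7 + (5 - 1*12)) = 26244 - 2*(5 - 12)*(-7 + (5 - 12)) = 26244 - 2*(-7)*(-7 - 7) = 26244 - 2*(-7)*(-14) = 26244 - 1*196 = 26244 - 196 = 26048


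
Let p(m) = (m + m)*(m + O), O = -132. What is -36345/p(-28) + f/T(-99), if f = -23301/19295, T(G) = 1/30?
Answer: -278583423/6915328 ≈ -40.285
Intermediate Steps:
p(m) = 2*m*(-132 + m) (p(m) = (m + m)*(m - 132) = (2*m)*(-132 + m) = 2*m*(-132 + m))
T(G) = 1/30
f = -23301/19295 (f = -23301*1/19295 = -23301/19295 ≈ -1.2076)
-36345/p(-28) + f/T(-99) = -36345*(-1/(56*(-132 - 28))) - 23301/(19295*1/30) = -36345/(2*(-28)*(-160)) - 23301/19295*30 = -36345/8960 - 139806/3859 = -36345*1/8960 - 139806/3859 = -7269/1792 - 139806/3859 = -278583423/6915328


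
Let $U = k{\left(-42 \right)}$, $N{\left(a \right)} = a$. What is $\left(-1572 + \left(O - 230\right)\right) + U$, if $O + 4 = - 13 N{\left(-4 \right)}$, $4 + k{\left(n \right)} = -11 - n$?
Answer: $-1727$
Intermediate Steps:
$k{\left(n \right)} = -15 - n$ ($k{\left(n \right)} = -4 - \left(11 + n\right) = -15 - n$)
$O = 48$ ($O = -4 - -52 = -4 + 52 = 48$)
$U = 27$ ($U = -15 - -42 = -15 + 42 = 27$)
$\left(-1572 + \left(O - 230\right)\right) + U = \left(-1572 + \left(48 - 230\right)\right) + 27 = \left(-1572 - 182\right) + 27 = -1754 + 27 = -1727$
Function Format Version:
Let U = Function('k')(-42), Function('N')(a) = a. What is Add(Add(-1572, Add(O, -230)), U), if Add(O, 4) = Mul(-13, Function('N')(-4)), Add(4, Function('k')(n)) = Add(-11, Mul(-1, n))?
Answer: -1727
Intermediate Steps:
Function('k')(n) = Add(-15, Mul(-1, n)) (Function('k')(n) = Add(-4, Add(-11, Mul(-1, n))) = Add(-15, Mul(-1, n)))
O = 48 (O = Add(-4, Mul(-13, -4)) = Add(-4, 52) = 48)
U = 27 (U = Add(-15, Mul(-1, -42)) = Add(-15, 42) = 27)
Add(Add(-1572, Add(O, -230)), U) = Add(Add(-1572, Add(48, -230)), 27) = Add(Add(-1572, -182), 27) = Add(-1754, 27) = -1727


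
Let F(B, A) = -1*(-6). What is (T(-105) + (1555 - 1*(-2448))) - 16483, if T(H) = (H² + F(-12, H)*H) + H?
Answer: -2190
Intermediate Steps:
F(B, A) = 6
T(H) = H² + 7*H (T(H) = (H² + 6*H) + H = H² + 7*H)
(T(-105) + (1555 - 1*(-2448))) - 16483 = (-105*(7 - 105) + (1555 - 1*(-2448))) - 16483 = (-105*(-98) + (1555 + 2448)) - 16483 = (10290 + 4003) - 16483 = 14293 - 16483 = -2190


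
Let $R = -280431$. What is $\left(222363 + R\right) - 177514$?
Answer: $-235582$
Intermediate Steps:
$\left(222363 + R\right) - 177514 = \left(222363 - 280431\right) - 177514 = -58068 - 177514 = -235582$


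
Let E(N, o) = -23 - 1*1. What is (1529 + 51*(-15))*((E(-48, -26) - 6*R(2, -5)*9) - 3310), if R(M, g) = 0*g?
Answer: -2547176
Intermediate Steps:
R(M, g) = 0
E(N, o) = -24 (E(N, o) = -23 - 1 = -24)
(1529 + 51*(-15))*((E(-48, -26) - 6*R(2, -5)*9) - 3310) = (1529 + 51*(-15))*((-24 - 6*0*9) - 3310) = (1529 - 765)*((-24 - 0*9) - 3310) = 764*((-24 - 1*0) - 3310) = 764*((-24 + 0) - 3310) = 764*(-24 - 3310) = 764*(-3334) = -2547176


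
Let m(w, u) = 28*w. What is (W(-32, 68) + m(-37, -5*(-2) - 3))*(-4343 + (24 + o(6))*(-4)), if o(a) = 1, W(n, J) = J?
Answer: 4300824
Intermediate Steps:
(W(-32, 68) + m(-37, -5*(-2) - 3))*(-4343 + (24 + o(6))*(-4)) = (68 + 28*(-37))*(-4343 + (24 + 1)*(-4)) = (68 - 1036)*(-4343 + 25*(-4)) = -968*(-4343 - 100) = -968*(-4443) = 4300824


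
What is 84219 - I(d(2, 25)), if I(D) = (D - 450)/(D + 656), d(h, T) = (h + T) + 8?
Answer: 58195744/691 ≈ 84220.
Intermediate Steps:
d(h, T) = 8 + T + h (d(h, T) = (T + h) + 8 = 8 + T + h)
I(D) = (-450 + D)/(656 + D)
84219 - I(d(2, 25)) = 84219 - (-450 + (8 + 25 + 2))/(656 + (8 + 25 + 2)) = 84219 - (-450 + 35)/(656 + 35) = 84219 - (-415)/691 = 84219 - 1*(-415/691) = 84219 + 415/691 = 58195744/691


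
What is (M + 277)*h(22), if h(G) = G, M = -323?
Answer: -1012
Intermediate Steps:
(M + 277)*h(22) = (-323 + 277)*22 = -46*22 = -1012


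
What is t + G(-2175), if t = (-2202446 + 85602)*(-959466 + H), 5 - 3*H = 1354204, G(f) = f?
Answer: 8959747557343/3 ≈ 2.9866e+12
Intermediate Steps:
H = -1354199/3 (H = 5/3 - ⅓*1354204 = 5/3 - 1354204/3 = -1354199/3 ≈ -4.5140e+5)
t = 8959747563868/3 (t = (-2202446 + 85602)*(-959466 - 1354199/3) = -2116844*(-4232597/3) = 8959747563868/3 ≈ 2.9866e+12)
t + G(-2175) = 8959747563868/3 - 2175 = 8959747557343/3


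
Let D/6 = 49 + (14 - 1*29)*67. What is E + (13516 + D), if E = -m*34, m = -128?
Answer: 12132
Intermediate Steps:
D = -5736 (D = 6*(49 + (14 - 1*29)*67) = 6*(49 + (14 - 29)*67) = 6*(49 - 15*67) = 6*(49 - 1005) = 6*(-956) = -5736)
E = 4352 (E = -(-128)*34 = -1*(-4352) = 4352)
E + (13516 + D) = 4352 + (13516 - 5736) = 4352 + 7780 = 12132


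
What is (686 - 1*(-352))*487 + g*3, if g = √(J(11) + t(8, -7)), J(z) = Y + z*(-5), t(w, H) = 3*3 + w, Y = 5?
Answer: 505506 + 3*I*√33 ≈ 5.0551e+5 + 17.234*I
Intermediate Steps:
t(w, H) = 9 + w
J(z) = 5 - 5*z (J(z) = 5 + z*(-5) = 5 - 5*z)
g = I*√33 (g = √((5 - 5*11) + (9 + 8)) = √((5 - 55) + 17) = √(-50 + 17) = √(-33) = I*√33 ≈ 5.7446*I)
(686 - 1*(-352))*487 + g*3 = (686 - 1*(-352))*487 + (I*√33)*3 = (686 + 352)*487 + 3*I*√33 = 1038*487 + 3*I*√33 = 505506 + 3*I*√33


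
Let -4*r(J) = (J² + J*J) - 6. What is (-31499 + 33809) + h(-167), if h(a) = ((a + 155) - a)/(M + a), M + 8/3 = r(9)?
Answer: 1445595/626 ≈ 2309.3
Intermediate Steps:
r(J) = 3/2 - J²/2 (r(J) = -((J² + J*J) - 6)/4 = -((J² + J²) - 6)/4 = -(2*J² - 6)/4 = -(-6 + 2*J²)/4 = 3/2 - J²/2)
M = -125/3 (M = -8/3 + (3/2 - ½*9²) = -8/3 + (3/2 - ½*81) = -8/3 + (3/2 - 81/2) = -8/3 - 39 = -125/3 ≈ -41.667)
h(a) = 155/(-125/3 + a) (h(a) = ((a + 155) - a)/(-125/3 + a) = ((155 + a) - a)/(-125/3 + a) = 155/(-125/3 + a))
(-31499 + 33809) + h(-167) = (-31499 + 33809) + 465/(-125 + 3*(-167)) = 2310 + 465/(-125 - 501) = 2310 + 465/(-626) = 2310 + 465*(-1/626) = 2310 - 465/626 = 1445595/626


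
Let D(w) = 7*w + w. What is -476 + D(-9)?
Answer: -548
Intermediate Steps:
D(w) = 8*w
-476 + D(-9) = -476 + 8*(-9) = -476 - 72 = -548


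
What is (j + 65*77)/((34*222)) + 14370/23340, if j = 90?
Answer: 3789701/2936172 ≈ 1.2907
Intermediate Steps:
(j + 65*77)/((34*222)) + 14370/23340 = (90 + 65*77)/((34*222)) + 14370/23340 = (90 + 5005)/7548 + 14370*(1/23340) = 5095*(1/7548) + 479/778 = 5095/7548 + 479/778 = 3789701/2936172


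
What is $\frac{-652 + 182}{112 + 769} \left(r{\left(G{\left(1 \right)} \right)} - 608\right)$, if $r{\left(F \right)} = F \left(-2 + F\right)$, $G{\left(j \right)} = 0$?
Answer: $\frac{285760}{881} \approx 324.36$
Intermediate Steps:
$\frac{-652 + 182}{112 + 769} \left(r{\left(G{\left(1 \right)} \right)} - 608\right) = \frac{-652 + 182}{112 + 769} \left(0 \left(-2 + 0\right) - 608\right) = - \frac{470}{881} \left(0 \left(-2\right) - 608\right) = \left(-470\right) \frac{1}{881} \left(0 - 608\right) = \left(- \frac{470}{881}\right) \left(-608\right) = \frac{285760}{881}$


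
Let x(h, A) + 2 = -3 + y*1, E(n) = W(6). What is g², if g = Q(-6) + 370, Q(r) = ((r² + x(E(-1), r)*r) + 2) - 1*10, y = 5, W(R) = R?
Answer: 158404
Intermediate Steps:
E(n) = 6
x(h, A) = 0 (x(h, A) = -2 + (-3 + 5*1) = -2 + (-3 + 5) = -2 + 2 = 0)
Q(r) = -8 + r² (Q(r) = ((r² + 0*r) + 2) - 1*10 = ((r² + 0) + 2) - 10 = (r² + 2) - 10 = (2 + r²) - 10 = -8 + r²)
g = 398 (g = (-8 + (-6)²) + 370 = (-8 + 36) + 370 = 28 + 370 = 398)
g² = 398² = 158404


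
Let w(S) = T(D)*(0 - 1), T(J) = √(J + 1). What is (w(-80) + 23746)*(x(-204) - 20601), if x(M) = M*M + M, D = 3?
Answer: 494136384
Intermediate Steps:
T(J) = √(1 + J)
x(M) = M + M² (x(M) = M² + M = M + M²)
w(S) = -2 (w(S) = √(1 + 3)*(0 - 1) = √4*(-1) = 2*(-1) = -2)
(w(-80) + 23746)*(x(-204) - 20601) = (-2 + 23746)*(-204*(1 - 204) - 20601) = 23744*(-204*(-203) - 20601) = 23744*(41412 - 20601) = 23744*20811 = 494136384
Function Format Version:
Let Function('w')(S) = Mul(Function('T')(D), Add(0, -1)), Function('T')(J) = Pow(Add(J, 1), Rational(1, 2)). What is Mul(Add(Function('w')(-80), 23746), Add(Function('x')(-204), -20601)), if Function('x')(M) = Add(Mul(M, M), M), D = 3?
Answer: 494136384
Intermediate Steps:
Function('T')(J) = Pow(Add(1, J), Rational(1, 2))
Function('x')(M) = Add(M, Pow(M, 2)) (Function('x')(M) = Add(Pow(M, 2), M) = Add(M, Pow(M, 2)))
Function('w')(S) = -2 (Function('w')(S) = Mul(Pow(Add(1, 3), Rational(1, 2)), Add(0, -1)) = Mul(Pow(4, Rational(1, 2)), -1) = Mul(2, -1) = -2)
Mul(Add(Function('w')(-80), 23746), Add(Function('x')(-204), -20601)) = Mul(Add(-2, 23746), Add(Mul(-204, Add(1, -204)), -20601)) = Mul(23744, Add(Mul(-204, -203), -20601)) = Mul(23744, Add(41412, -20601)) = Mul(23744, 20811) = 494136384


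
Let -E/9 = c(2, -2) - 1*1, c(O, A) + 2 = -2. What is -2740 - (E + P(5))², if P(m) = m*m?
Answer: -7640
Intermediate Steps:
c(O, A) = -4 (c(O, A) = -2 - 2 = -4)
P(m) = m²
E = 45 (E = -9*(-4 - 1*1) = -9*(-4 - 1) = -9*(-5) = 45)
-2740 - (E + P(5))² = -2740 - (45 + 5²)² = -2740 - (45 + 25)² = -2740 - 1*70² = -2740 - 1*4900 = -2740 - 4900 = -7640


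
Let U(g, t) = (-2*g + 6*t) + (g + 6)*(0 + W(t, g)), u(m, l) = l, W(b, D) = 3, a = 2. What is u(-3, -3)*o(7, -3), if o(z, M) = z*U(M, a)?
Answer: -567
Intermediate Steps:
U(g, t) = 18 + g + 6*t (U(g, t) = (-2*g + 6*t) + (g + 6)*(0 + 3) = (-2*g + 6*t) + (6 + g)*3 = (-2*g + 6*t) + (18 + 3*g) = 18 + g + 6*t)
o(z, M) = z*(30 + M) (o(z, M) = z*(18 + M + 6*2) = z*(18 + M + 12) = z*(30 + M))
u(-3, -3)*o(7, -3) = -21*(30 - 3) = -21*27 = -3*189 = -567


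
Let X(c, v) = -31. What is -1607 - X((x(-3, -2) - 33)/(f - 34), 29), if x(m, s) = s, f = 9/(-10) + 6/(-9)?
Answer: -1576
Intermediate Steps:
f = -47/30 (f = 9*(-⅒) + 6*(-⅑) = -9/10 - ⅔ = -47/30 ≈ -1.5667)
-1607 - X((x(-3, -2) - 33)/(f - 34), 29) = -1607 - 1*(-31) = -1607 + 31 = -1576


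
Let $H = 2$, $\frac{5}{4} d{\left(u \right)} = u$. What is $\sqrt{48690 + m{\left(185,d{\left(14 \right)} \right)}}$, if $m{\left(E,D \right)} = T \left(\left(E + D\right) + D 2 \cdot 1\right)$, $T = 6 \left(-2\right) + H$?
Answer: $2 \sqrt{11626} \approx 215.65$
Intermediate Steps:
$d{\left(u \right)} = \frac{4 u}{5}$
$T = -10$ ($T = 6 \left(-2\right) + 2 = -12 + 2 = -10$)
$m{\left(E,D \right)} = - 30 D - 10 E$ ($m{\left(E,D \right)} = - 10 \left(\left(E + D\right) + D 2 \cdot 1\right) = - 10 \left(\left(D + E\right) + 2 D 1\right) = - 10 \left(\left(D + E\right) + 2 D\right) = - 10 \left(E + 3 D\right) = - 30 D - 10 E$)
$\sqrt{48690 + m{\left(185,d{\left(14 \right)} \right)}} = \sqrt{48690 - \left(1850 + 30 \cdot \frac{4}{5} \cdot 14\right)} = \sqrt{48690 - 2186} = \sqrt{46504} = 2 \sqrt{11626}$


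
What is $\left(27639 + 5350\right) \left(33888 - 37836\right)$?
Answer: $-130240572$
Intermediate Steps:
$\left(27639 + 5350\right) \left(33888 - 37836\right) = 32989 \left(-3948\right) = -130240572$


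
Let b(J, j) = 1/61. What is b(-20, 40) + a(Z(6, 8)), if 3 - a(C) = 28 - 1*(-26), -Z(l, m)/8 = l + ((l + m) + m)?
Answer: -3110/61 ≈ -50.984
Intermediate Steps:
Z(l, m) = -16*l - 16*m (Z(l, m) = -8*(l + ((l + m) + m)) = -8*(l + (l + 2*m)) = -8*(2*l + 2*m) = -16*l - 16*m)
b(J, j) = 1/61
a(C) = -51 (a(C) = 3 - (28 - 1*(-26)) = 3 - (28 + 26) = 3 - 1*54 = 3 - 54 = -51)
b(-20, 40) + a(Z(6, 8)) = 1/61 - 51 = -3110/61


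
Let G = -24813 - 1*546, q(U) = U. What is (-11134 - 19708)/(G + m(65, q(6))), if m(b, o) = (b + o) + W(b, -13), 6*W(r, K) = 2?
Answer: 92526/75863 ≈ 1.2196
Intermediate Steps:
W(r, K) = ⅓ (W(r, K) = (⅙)*2 = ⅓)
G = -25359 (G = -24813 - 546 = -25359)
m(b, o) = ⅓ + b + o (m(b, o) = (b + o) + ⅓ = ⅓ + b + o)
(-11134 - 19708)/(G + m(65, q(6))) = (-11134 - 19708)/(-25359 + (⅓ + 65 + 6)) = -30842/(-25359 + 214/3) = -30842/(-75863/3) = -30842*(-3/75863) = 92526/75863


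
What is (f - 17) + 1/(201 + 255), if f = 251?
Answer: 106705/456 ≈ 234.00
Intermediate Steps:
(f - 17) + 1/(201 + 255) = (251 - 17) + 1/(201 + 255) = 234 + 1/456 = 106705/456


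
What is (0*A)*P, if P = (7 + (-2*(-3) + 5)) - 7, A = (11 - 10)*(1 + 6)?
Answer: 0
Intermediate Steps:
A = 7 (A = 1*7 = 7)
P = 11 (P = (7 + (6 + 5)) - 7 = (7 + 11) - 7 = 18 - 7 = 11)
(0*A)*P = (0*7)*11 = 0*11 = 0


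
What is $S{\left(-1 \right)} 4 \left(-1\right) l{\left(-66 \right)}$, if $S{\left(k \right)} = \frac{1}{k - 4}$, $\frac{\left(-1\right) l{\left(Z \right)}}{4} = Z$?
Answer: $\frac{1056}{5} \approx 211.2$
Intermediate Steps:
$l{\left(Z \right)} = - 4 Z$
$S{\left(k \right)} = \frac{1}{-4 + k}$
$S{\left(-1 \right)} 4 \left(-1\right) l{\left(-66 \right)} = \frac{1}{-4 - 1} \cdot 4 \left(-1\right) \left(\left(-4\right) \left(-66\right)\right) = \frac{1}{-5} \cdot 4 \left(-1\right) 264 = \left(- \frac{1}{5}\right) 4 \left(-1\right) 264 = \left(- \frac{4}{5}\right) \left(-1\right) 264 = \frac{4}{5} \cdot 264 = \frac{1056}{5}$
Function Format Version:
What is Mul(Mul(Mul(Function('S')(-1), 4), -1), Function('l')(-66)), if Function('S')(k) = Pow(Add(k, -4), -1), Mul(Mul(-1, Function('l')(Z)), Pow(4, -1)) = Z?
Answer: Rational(1056, 5) ≈ 211.20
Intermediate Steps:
Function('l')(Z) = Mul(-4, Z)
Function('S')(k) = Pow(Add(-4, k), -1)
Mul(Mul(Mul(Function('S')(-1), 4), -1), Function('l')(-66)) = Mul(Mul(Mul(Pow(Add(-4, -1), -1), 4), -1), Mul(-4, -66)) = Mul(Mul(Mul(Pow(-5, -1), 4), -1), 264) = Mul(Mul(Mul(Rational(-1, 5), 4), -1), 264) = Mul(Mul(Rational(-4, 5), -1), 264) = Mul(Rational(4, 5), 264) = Rational(1056, 5)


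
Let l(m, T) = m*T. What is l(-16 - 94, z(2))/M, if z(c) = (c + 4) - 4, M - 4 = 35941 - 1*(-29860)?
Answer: -44/13161 ≈ -0.0033432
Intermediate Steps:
M = 65805 (M = 4 + (35941 - 1*(-29860)) = 4 + (35941 + 29860) = 4 + 65801 = 65805)
z(c) = c (z(c) = (4 + c) - 4 = c)
l(m, T) = T*m
l(-16 - 94, z(2))/M = (2*(-16 - 94))/65805 = (2*(-110))*(1/65805) = -220*1/65805 = -44/13161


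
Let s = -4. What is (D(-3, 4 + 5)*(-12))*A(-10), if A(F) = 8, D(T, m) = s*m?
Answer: 3456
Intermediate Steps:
D(T, m) = -4*m
(D(-3, 4 + 5)*(-12))*A(-10) = (-4*(4 + 5)*(-12))*8 = (-4*9*(-12))*8 = -36*(-12)*8 = 432*8 = 3456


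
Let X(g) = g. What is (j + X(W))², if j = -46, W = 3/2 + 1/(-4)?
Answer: 32041/16 ≈ 2002.6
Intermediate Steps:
W = 5/4 (W = 3*(½) + 1*(-¼) = 3/2 - ¼ = 5/4 ≈ 1.2500)
(j + X(W))² = (-46 + 5/4)² = (-179/4)² = 32041/16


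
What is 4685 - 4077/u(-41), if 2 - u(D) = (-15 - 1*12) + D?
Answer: 323873/70 ≈ 4626.8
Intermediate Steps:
u(D) = 29 - D (u(D) = 2 - ((-15 - 1*12) + D) = 2 - ((-15 - 12) + D) = 2 - (-27 + D) = 2 + (27 - D) = 29 - D)
4685 - 4077/u(-41) = 4685 - 4077/(29 - 1*(-41)) = 4685 - 4077/(29 + 41) = 4685 - 4077/70 = 323873/70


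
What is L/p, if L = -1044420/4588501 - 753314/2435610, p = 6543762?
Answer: -3000190919257/36565884148164367410 ≈ -8.2049e-8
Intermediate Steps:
L = -3000190919257/5587899460305 (L = -1044420*1/4588501 - 753314*1/2435610 = -1044420/4588501 - 376657/1217805 = -3000190919257/5587899460305 ≈ -0.53691)
L/p = -3000190919257/5587899460305/6543762 = -3000190919257/5587899460305*1/6543762 = -3000190919257/36565884148164367410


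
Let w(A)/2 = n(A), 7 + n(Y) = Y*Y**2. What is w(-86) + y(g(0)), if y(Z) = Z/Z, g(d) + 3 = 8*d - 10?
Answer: -1272125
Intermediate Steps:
g(d) = -13 + 8*d (g(d) = -3 + (8*d - 10) = -3 + (-10 + 8*d) = -13 + 8*d)
y(Z) = 1
n(Y) = -7 + Y**3 (n(Y) = -7 + Y*Y**2 = -7 + Y**3)
w(A) = -14 + 2*A**3 (w(A) = 2*(-7 + A**3) = -14 + 2*A**3)
w(-86) + y(g(0)) = (-14 + 2*(-86)**3) + 1 = (-14 + 2*(-636056)) + 1 = (-14 - 1272112) + 1 = -1272126 + 1 = -1272125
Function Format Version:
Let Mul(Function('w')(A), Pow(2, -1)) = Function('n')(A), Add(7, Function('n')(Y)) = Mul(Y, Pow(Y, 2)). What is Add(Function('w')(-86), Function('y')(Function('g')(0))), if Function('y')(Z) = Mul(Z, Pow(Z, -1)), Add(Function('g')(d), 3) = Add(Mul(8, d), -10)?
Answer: -1272125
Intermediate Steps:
Function('g')(d) = Add(-13, Mul(8, d)) (Function('g')(d) = Add(-3, Add(Mul(8, d), -10)) = Add(-3, Add(-10, Mul(8, d))) = Add(-13, Mul(8, d)))
Function('y')(Z) = 1
Function('n')(Y) = Add(-7, Pow(Y, 3)) (Function('n')(Y) = Add(-7, Mul(Y, Pow(Y, 2))) = Add(-7, Pow(Y, 3)))
Function('w')(A) = Add(-14, Mul(2, Pow(A, 3))) (Function('w')(A) = Mul(2, Add(-7, Pow(A, 3))) = Add(-14, Mul(2, Pow(A, 3))))
Add(Function('w')(-86), Function('y')(Function('g')(0))) = Add(Add(-14, Mul(2, Pow(-86, 3))), 1) = Add(Add(-14, Mul(2, -636056)), 1) = Add(Add(-14, -1272112), 1) = Add(-1272126, 1) = -1272125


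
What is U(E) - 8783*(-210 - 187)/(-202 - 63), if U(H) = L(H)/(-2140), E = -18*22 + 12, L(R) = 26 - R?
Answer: -746196979/56710 ≈ -13158.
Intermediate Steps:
E = -384 (E = -396 + 12 = -384)
U(H) = -13/1070 + H/2140 (U(H) = (26 - H)/(-2140) = (26 - H)*(-1/2140) = -13/1070 + H/2140)
U(E) - 8783*(-210 - 187)/(-202 - 63) = (-13/1070 + (1/2140)*(-384)) - 8783*(-210 - 187)/(-202 - 63) = (-13/1070 - 96/535) - 8783*(-397/(-265)) = -41/214 - 8783*(-397*(-1/265)) = -41/214 - 8783*397/265 = -41/214 - 1*3486851/265 = -41/214 - 3486851/265 = -746196979/56710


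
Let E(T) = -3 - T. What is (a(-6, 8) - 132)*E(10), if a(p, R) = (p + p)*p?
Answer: 780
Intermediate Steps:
a(p, R) = 2*p² (a(p, R) = (2*p)*p = 2*p²)
(a(-6, 8) - 132)*E(10) = (2*(-6)² - 132)*(-3 - 1*10) = (2*36 - 132)*(-3 - 10) = (72 - 132)*(-13) = -60*(-13) = 780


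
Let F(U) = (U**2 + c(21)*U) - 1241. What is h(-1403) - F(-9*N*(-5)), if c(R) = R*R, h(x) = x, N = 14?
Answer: -674892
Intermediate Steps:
c(R) = R**2
F(U) = -1241 + U**2 + 441*U (F(U) = (U**2 + 21**2*U) - 1241 = (U**2 + 441*U) - 1241 = -1241 + U**2 + 441*U)
h(-1403) - F(-9*N*(-5)) = -1403 - (-1241 + (-9*14*(-5))**2 + 441*(-9*14*(-5))) = -1403 - (-1241 + (-126*(-5))**2 + 441*(-126*(-5))) = -1403 - (-1241 + 630**2 + 441*630) = -1403 - (-1241 + 396900 + 277830) = -1403 - 1*673489 = -1403 - 673489 = -674892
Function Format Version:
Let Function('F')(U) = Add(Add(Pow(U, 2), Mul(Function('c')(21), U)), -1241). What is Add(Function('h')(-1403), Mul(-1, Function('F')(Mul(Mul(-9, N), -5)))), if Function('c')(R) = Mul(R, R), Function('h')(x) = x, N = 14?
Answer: -674892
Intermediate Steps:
Function('c')(R) = Pow(R, 2)
Function('F')(U) = Add(-1241, Pow(U, 2), Mul(441, U)) (Function('F')(U) = Add(Add(Pow(U, 2), Mul(Pow(21, 2), U)), -1241) = Add(Add(Pow(U, 2), Mul(441, U)), -1241) = Add(-1241, Pow(U, 2), Mul(441, U)))
Add(Function('h')(-1403), Mul(-1, Function('F')(Mul(Mul(-9, N), -5)))) = Add(-1403, Mul(-1, Add(-1241, Pow(Mul(Mul(-9, 14), -5), 2), Mul(441, Mul(Mul(-9, 14), -5))))) = Add(-1403, Mul(-1, Add(-1241, Pow(Mul(-126, -5), 2), Mul(441, Mul(-126, -5))))) = Add(-1403, Mul(-1, Add(-1241, Pow(630, 2), Mul(441, 630)))) = Add(-1403, Mul(-1, Add(-1241, 396900, 277830))) = Add(-1403, Mul(-1, 673489)) = Add(-1403, -673489) = -674892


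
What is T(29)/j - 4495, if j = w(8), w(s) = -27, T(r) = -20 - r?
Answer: -121316/27 ≈ -4493.2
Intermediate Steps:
j = -27
T(29)/j - 4495 = (-20 - 1*29)/(-27) - 4495 = (-20 - 29)*(-1/27) - 4495 = -49*(-1/27) - 4495 = 49/27 - 4495 = -121316/27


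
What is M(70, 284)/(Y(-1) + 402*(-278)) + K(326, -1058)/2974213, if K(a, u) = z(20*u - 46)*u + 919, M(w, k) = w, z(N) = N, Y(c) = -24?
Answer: 250778479835/33245752914 ≈ 7.5432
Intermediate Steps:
K(a, u) = 919 + u*(-46 + 20*u) (K(a, u) = (20*u - 46)*u + 919 = (-46 + 20*u)*u + 919 = u*(-46 + 20*u) + 919 = 919 + u*(-46 + 20*u))
M(70, 284)/(Y(-1) + 402*(-278)) + K(326, -1058)/2974213 = 70/(-24 + 402*(-278)) + (919 + 2*(-1058)*(-23 + 10*(-1058)))/2974213 = 70/(-24 - 111756) + (919 + 2*(-1058)*(-23 - 10580))*(1/2974213) = 70/(-111780) + (919 + 2*(-1058)*(-10603))*(1/2974213) = 70*(-1/111780) + (919 + 22435948)*(1/2974213) = -7/11178 + 22436867*(1/2974213) = -7/11178 + 22436867/2974213 = 250778479835/33245752914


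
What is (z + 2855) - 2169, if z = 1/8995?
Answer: 6170571/8995 ≈ 686.00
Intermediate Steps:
z = 1/8995 ≈ 0.00011117
(z + 2855) - 2169 = (1/8995 + 2855) - 2169 = 25680726/8995 - 2169 = 6170571/8995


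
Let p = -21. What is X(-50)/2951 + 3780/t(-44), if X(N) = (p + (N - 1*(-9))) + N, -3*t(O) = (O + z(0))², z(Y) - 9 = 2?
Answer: -3731812/357071 ≈ -10.451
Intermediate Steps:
z(Y) = 11 (z(Y) = 9 + 2 = 11)
t(O) = -(11 + O)²/3 (t(O) = -(O + 11)²/3 = -(11 + O)²/3)
X(N) = -12 + 2*N (X(N) = (-21 + (N - 1*(-9))) + N = (-21 + (N + 9)) + N = (-21 + (9 + N)) + N = (-12 + N) + N = -12 + 2*N)
X(-50)/2951 + 3780/t(-44) = (-12 + 2*(-50))/2951 + 3780/((-(11 - 44)²/3)) = (-12 - 100)*(1/2951) + 3780/((-⅓*(-33)²)) = -112*1/2951 + 3780/((-⅓*1089)) = -112/2951 + 3780/(-363) = -112/2951 + 3780*(-1/363) = -112/2951 - 1260/121 = -3731812/357071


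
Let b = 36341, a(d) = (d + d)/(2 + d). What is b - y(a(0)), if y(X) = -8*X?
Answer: 36341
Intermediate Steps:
a(d) = 2*d/(2 + d) (a(d) = (2*d)/(2 + d) = 2*d/(2 + d))
b - y(a(0)) = 36341 - (-8)*2*0/(2 + 0) = 36341 - (-8)*2*0/2 = 36341 - (-8)*2*0*(½) = 36341 - (-8)*0 = 36341 - 1*0 = 36341 + 0 = 36341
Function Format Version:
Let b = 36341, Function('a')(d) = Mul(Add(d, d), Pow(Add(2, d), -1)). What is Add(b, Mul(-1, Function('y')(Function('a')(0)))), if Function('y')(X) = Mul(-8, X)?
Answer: 36341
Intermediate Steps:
Function('a')(d) = Mul(2, d, Pow(Add(2, d), -1)) (Function('a')(d) = Mul(Mul(2, d), Pow(Add(2, d), -1)) = Mul(2, d, Pow(Add(2, d), -1)))
Add(b, Mul(-1, Function('y')(Function('a')(0)))) = Add(36341, Mul(-1, Mul(-8, Mul(2, 0, Pow(Add(2, 0), -1))))) = Add(36341, Mul(-1, Mul(-8, Mul(2, 0, Pow(2, -1))))) = Add(36341, Mul(-1, Mul(-8, Mul(2, 0, Rational(1, 2))))) = Add(36341, Mul(-1, Mul(-8, 0))) = Add(36341, Mul(-1, 0)) = Add(36341, 0) = 36341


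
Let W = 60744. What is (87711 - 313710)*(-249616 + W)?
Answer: 42684883128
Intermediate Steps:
(87711 - 313710)*(-249616 + W) = (87711 - 313710)*(-249616 + 60744) = -225999*(-188872) = 42684883128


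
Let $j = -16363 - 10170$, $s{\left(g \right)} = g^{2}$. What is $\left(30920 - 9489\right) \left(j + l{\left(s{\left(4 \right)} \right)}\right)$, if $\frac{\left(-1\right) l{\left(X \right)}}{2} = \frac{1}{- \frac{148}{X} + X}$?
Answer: $- \frac{15353146969}{27} \approx -5.6864 \cdot 10^{8}$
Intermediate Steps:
$j = -26533$
$l{\left(X \right)} = - \frac{2}{X - \frac{148}{X}}$ ($l{\left(X \right)} = - \frac{2}{- \frac{148}{X} + X} = - \frac{2}{X - \frac{148}{X}}$)
$\left(30920 - 9489\right) \left(j + l{\left(s{\left(4 \right)} \right)}\right) = \left(30920 - 9489\right) \left(-26533 - \frac{2 \cdot 4^{2}}{-148 + \left(4^{2}\right)^{2}}\right) = 21431 \left(-26533 - \frac{32}{-148 + 16^{2}}\right) = 21431 \left(-26533 - \frac{32}{-148 + 256}\right) = 21431 \left(-26533 - \frac{32}{108}\right) = 21431 \left(-26533 - 32 \cdot \frac{1}{108}\right) = 21431 \left(-26533 - \frac{8}{27}\right) = 21431 \left(- \frac{716399}{27}\right) = - \frac{15353146969}{27}$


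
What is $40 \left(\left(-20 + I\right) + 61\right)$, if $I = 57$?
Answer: $3920$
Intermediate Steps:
$40 \left(\left(-20 + I\right) + 61\right) = 40 \left(\left(-20 + 57\right) + 61\right) = 40 \left(37 + 61\right) = 40 \cdot 98 = 3920$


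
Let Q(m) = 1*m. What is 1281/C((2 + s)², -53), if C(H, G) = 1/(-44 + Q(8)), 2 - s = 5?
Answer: -46116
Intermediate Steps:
Q(m) = m
s = -3 (s = 2 - 1*5 = 2 - 5 = -3)
C(H, G) = -1/36 (C(H, G) = 1/(-44 + 8) = 1/(-36) = -1/36)
1281/C((2 + s)², -53) = 1281/(-1/36) = 1281*(-36) = -46116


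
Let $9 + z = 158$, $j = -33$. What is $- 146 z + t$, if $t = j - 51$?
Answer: $-21838$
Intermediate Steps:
$z = 149$ ($z = -9 + 158 = 149$)
$t = -84$ ($t = -33 - 51 = -84$)
$- 146 z + t = \left(-146\right) 149 - 84 = -21754 - 84 = -21838$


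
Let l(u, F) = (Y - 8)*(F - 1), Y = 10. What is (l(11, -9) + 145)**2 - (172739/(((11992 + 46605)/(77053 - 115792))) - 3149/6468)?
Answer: 639016793053/4922148 ≈ 1.2982e+5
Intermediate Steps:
l(u, F) = -2 + 2*F (l(u, F) = (10 - 8)*(F - 1) = 2*(-1 + F) = -2 + 2*F)
(l(11, -9) + 145)**2 - (172739/(((11992 + 46605)/(77053 - 115792))) - 3149/6468) = ((-2 + 2*(-9)) + 145)**2 - (172739/(((11992 + 46605)/(77053 - 115792))) - 3149/6468) = ((-2 - 18) + 145)**2 - (172739/((58597/(-38739))) - 3149*1/6468) = (-20 + 145)**2 - (172739/((58597*(-1/38739))) - 3149/6468) = 125**2 - (172739/(-58597/38739) - 3149/6468) = 15625 - (172739*(-38739/58597) - 3149/6468) = 15625 - (-955962303/8371 - 3149/6468) = 15625 - 1*(-562108230553/4922148) = 15625 + 562108230553/4922148 = 639016793053/4922148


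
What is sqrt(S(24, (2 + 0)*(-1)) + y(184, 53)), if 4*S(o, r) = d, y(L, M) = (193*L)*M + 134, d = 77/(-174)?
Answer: sqrt(227950412682)/348 ≈ 1372.0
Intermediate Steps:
d = -77/174 (d = 77*(-1/174) = -77/174 ≈ -0.44253)
y(L, M) = 134 + 193*L*M (y(L, M) = 193*L*M + 134 = 134 + 193*L*M)
S(o, r) = -77/696 (S(o, r) = (1/4)*(-77/174) = -77/696)
sqrt(S(24, (2 + 0)*(-1)) + y(184, 53)) = sqrt(-77/696 + (134 + 193*184*53)) = sqrt(-77/696 + (134 + 1882136)) = sqrt(-77/696 + 1882270) = sqrt(1310059843/696) = sqrt(227950412682)/348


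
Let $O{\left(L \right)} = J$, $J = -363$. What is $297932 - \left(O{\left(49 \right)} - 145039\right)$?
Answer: $443334$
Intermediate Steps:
$O{\left(L \right)} = -363$
$297932 - \left(O{\left(49 \right)} - 145039\right) = 297932 - \left(-363 - 145039\right) = 297932 - -145402 = 297932 + 145402 = 443334$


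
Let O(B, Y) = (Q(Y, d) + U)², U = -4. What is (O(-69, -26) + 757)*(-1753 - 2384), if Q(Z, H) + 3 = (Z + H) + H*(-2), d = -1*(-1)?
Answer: -7914081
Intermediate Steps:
d = 1
Q(Z, H) = -3 + Z - H (Q(Z, H) = -3 + ((Z + H) + H*(-2)) = -3 + ((H + Z) - 2*H) = -3 + (Z - H) = -3 + Z - H)
O(B, Y) = (-8 + Y)² (O(B, Y) = ((-3 + Y - 1*1) - 4)² = ((-3 + Y - 1) - 4)² = ((-4 + Y) - 4)² = (-8 + Y)²)
(O(-69, -26) + 757)*(-1753 - 2384) = ((-8 - 26)² + 757)*(-1753 - 2384) = ((-34)² + 757)*(-4137) = (1156 + 757)*(-4137) = 1913*(-4137) = -7914081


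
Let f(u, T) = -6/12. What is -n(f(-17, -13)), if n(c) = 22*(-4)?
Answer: 88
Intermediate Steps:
f(u, T) = -1/2 (f(u, T) = -6*1/12 = -1/2)
n(c) = -88
-n(f(-17, -13)) = -1*(-88) = 88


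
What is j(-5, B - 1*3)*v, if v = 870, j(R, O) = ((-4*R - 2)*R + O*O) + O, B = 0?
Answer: -73080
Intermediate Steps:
j(R, O) = O + O² + R*(-2 - 4*R) (j(R, O) = ((-2 - 4*R)*R + O²) + O = (R*(-2 - 4*R) + O²) + O = (O² + R*(-2 - 4*R)) + O = O + O² + R*(-2 - 4*R))
j(-5, B - 1*3)*v = ((0 - 1*3) + (0 - 1*3)² - 4*(-5)² - 2*(-5))*870 = ((0 - 3) + (0 - 3)² - 4*25 + 10)*870 = (-3 + (-3)² - 100 + 10)*870 = (-3 + 9 - 100 + 10)*870 = -84*870 = -73080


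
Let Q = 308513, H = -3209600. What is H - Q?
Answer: -3518113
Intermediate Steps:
H - Q = -3209600 - 1*308513 = -3209600 - 308513 = -3518113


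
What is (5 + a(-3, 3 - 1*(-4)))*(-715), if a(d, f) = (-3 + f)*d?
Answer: 5005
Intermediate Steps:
a(d, f) = d*(-3 + f)
(5 + a(-3, 3 - 1*(-4)))*(-715) = (5 - 3*(-3 + (3 - 1*(-4))))*(-715) = (5 - 3*(-3 + (3 + 4)))*(-715) = (5 - 3*(-3 + 7))*(-715) = (5 - 3*4)*(-715) = (5 - 12)*(-715) = -7*(-715) = 5005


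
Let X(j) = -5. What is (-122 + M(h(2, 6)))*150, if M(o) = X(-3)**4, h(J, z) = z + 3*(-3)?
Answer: 75450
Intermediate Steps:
h(J, z) = -9 + z (h(J, z) = z - 9 = -9 + z)
M(o) = 625 (M(o) = (-5)**4 = 625)
(-122 + M(h(2, 6)))*150 = (-122 + 625)*150 = 503*150 = 75450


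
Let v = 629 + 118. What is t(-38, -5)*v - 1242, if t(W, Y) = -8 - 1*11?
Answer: -15435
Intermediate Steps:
v = 747
t(W, Y) = -19 (t(W, Y) = -8 - 11 = -19)
t(-38, -5)*v - 1242 = -19*747 - 1242 = -14193 - 1242 = -15435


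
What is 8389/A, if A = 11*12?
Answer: 8389/132 ≈ 63.553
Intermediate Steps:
A = 132
8389/A = 8389/132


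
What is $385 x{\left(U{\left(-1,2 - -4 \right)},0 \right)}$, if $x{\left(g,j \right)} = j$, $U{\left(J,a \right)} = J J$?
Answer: $0$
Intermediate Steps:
$U{\left(J,a \right)} = J^{2}$
$385 x{\left(U{\left(-1,2 - -4 \right)},0 \right)} = 385 \cdot 0 = 0$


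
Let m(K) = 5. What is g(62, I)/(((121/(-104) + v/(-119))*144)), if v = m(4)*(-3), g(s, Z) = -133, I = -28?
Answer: 205751/231102 ≈ 0.89030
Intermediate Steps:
v = -15 (v = 5*(-3) = -15)
g(62, I)/(((121/(-104) + v/(-119))*144)) = -133*1/(144*(121/(-104) - 15/(-119))) = -133*1/(144*(121*(-1/104) - 15*(-1/119))) = -133*1/(144*(-121/104 + 15/119)) = -133/((-12839/12376*144)) = -133/(-231102/1547) = -133*(-1547/231102) = 205751/231102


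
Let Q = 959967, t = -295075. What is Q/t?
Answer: -959967/295075 ≈ -3.2533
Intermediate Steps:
Q/t = 959967/(-295075) = 959967*(-1/295075) = -959967/295075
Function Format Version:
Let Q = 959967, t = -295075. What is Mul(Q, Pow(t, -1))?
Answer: Rational(-959967, 295075) ≈ -3.2533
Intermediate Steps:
Mul(Q, Pow(t, -1)) = Mul(959967, Pow(-295075, -1)) = Mul(959967, Rational(-1, 295075)) = Rational(-959967, 295075)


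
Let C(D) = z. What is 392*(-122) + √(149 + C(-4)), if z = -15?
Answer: -47824 + √134 ≈ -47812.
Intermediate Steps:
C(D) = -15
392*(-122) + √(149 + C(-4)) = 392*(-122) + √(149 - 15) = -47824 + √134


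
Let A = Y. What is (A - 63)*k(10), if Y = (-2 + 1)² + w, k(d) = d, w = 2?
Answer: -600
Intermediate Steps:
Y = 3 (Y = (-2 + 1)² + 2 = (-1)² + 2 = 1 + 2 = 3)
A = 3
(A - 63)*k(10) = (3 - 63)*10 = -60*10 = -600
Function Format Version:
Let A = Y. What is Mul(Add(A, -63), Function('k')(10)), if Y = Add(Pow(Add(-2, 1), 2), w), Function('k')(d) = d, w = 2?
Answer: -600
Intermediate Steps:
Y = 3 (Y = Add(Pow(Add(-2, 1), 2), 2) = Add(Pow(-1, 2), 2) = Add(1, 2) = 3)
A = 3
Mul(Add(A, -63), Function('k')(10)) = Mul(Add(3, -63), 10) = Mul(-60, 10) = -600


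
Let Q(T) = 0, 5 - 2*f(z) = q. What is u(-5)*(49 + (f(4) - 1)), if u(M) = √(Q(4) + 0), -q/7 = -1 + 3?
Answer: 0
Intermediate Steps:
q = -14 (q = -7*(-1 + 3) = -7*2 = -14)
f(z) = 19/2 (f(z) = 5/2 - ½*(-14) = 5/2 + 7 = 19/2)
u(M) = 0 (u(M) = √(0 + 0) = √0 = 0)
u(-5)*(49 + (f(4) - 1)) = 0*(49 + (19/2 - 1)) = 0*(49 + 17/2) = 0*(115/2) = 0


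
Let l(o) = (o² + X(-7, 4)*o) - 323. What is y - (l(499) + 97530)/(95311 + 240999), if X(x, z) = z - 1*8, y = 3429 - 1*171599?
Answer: -28278798456/168155 ≈ -1.6817e+5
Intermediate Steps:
y = -168170 (y = 3429 - 171599 = -168170)
X(x, z) = -8 + z (X(x, z) = z - 8 = -8 + z)
l(o) = -323 + o² - 4*o (l(o) = (o² + (-8 + 4)*o) - 323 = (o² - 4*o) - 323 = -323 + o² - 4*o)
y - (l(499) + 97530)/(95311 + 240999) = -168170 - ((-323 + 499² - 4*499) + 97530)/(95311 + 240999) = -168170 - ((-323 + 249001 - 1996) + 97530)/336310 = -168170 - (246682 + 97530)/336310 = -168170 - 344212/336310 = -168170 - 1*172106/168155 = -168170 - 172106/168155 = -28278798456/168155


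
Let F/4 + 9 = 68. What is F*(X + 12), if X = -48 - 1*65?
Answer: -23836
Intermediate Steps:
F = 236 (F = -36 + 4*68 = -36 + 272 = 236)
X = -113 (X = -48 - 65 = -113)
F*(X + 12) = 236*(-113 + 12) = 236*(-101) = -23836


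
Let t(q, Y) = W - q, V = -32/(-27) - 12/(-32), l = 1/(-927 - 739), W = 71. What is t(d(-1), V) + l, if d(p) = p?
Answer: 119951/1666 ≈ 71.999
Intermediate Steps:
l = -1/1666 (l = 1/(-1666) = -1/1666 ≈ -0.00060024)
V = 337/216 (V = -32*(-1/27) - 12*(-1/32) = 32/27 + 3/8 = 337/216 ≈ 1.5602)
t(q, Y) = 71 - q
t(d(-1), V) + l = (71 - 1*(-1)) - 1/1666 = (71 + 1) - 1/1666 = 72 - 1/1666 = 119951/1666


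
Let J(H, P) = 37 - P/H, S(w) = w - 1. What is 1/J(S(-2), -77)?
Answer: 3/34 ≈ 0.088235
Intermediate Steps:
S(w) = -1 + w
J(H, P) = 37 - P/H
1/J(S(-2), -77) = 1/(37 - 1*(-77)/(-1 - 2)) = 1/(37 - 1*(-77)/(-3)) = 1/(37 - 1*(-77)*(-⅓)) = 1/(37 - 77/3) = 1/(34/3) = 3/34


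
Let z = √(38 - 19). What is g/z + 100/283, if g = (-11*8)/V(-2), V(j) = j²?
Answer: 100/283 - 22*√19/19 ≈ -4.6938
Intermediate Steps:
z = √19 ≈ 4.3589
g = -22 (g = (-11*8)/((-2)²) = -88/4 = -88*¼ = -22)
g/z + 100/283 = -22*√19/19 + 100/283 = 100/283 - 22*√19/19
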